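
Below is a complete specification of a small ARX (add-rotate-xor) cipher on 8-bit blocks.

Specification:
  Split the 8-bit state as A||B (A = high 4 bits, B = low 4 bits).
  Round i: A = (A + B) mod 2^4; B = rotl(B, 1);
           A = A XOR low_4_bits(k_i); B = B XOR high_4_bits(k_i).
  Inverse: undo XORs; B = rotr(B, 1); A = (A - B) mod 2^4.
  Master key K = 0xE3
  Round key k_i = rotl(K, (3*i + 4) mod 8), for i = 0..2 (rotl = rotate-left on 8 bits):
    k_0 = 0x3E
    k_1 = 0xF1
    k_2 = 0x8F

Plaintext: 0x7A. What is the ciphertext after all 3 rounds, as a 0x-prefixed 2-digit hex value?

0x8E

s_0 = plaintext = 0x7A
s_1 = Round(s_0, k_0) = 0xF6
s_2 = Round(s_1, k_1) = 0x43
s_3 = Round(s_2, k_2) = 0x8E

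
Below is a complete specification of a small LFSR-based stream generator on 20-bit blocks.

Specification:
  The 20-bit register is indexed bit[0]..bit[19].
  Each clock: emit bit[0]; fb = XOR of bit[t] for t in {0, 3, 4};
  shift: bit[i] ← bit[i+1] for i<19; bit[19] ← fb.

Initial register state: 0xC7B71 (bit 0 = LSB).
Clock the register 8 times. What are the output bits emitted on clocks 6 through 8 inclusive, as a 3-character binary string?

110

reg_0 = 0xC7B71
clock 1: out=1, reg = 0x63DB8
clock 2: out=0, reg = 0x31EDC
clock 3: out=0, reg = 0x18F6E
clock 4: out=0, reg = 0x8C7B7
clock 5: out=1, reg = 0x463DB
clock 6: out=1, reg = 0xA31ED
clock 7: out=1, reg = 0x518F6
clock 8: out=0, reg = 0xA8C7B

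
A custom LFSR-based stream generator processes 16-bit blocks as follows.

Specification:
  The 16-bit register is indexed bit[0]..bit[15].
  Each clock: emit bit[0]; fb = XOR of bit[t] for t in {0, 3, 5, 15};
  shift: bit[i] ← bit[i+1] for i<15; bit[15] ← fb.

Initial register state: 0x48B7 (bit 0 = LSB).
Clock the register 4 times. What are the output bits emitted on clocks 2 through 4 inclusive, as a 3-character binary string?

reg_0 = 0x48B7
clock 1: out=1, reg = 0x245B
clock 2: out=1, reg = 0x122D
clock 3: out=1, reg = 0x8916
clock 4: out=0, reg = 0xC48B

110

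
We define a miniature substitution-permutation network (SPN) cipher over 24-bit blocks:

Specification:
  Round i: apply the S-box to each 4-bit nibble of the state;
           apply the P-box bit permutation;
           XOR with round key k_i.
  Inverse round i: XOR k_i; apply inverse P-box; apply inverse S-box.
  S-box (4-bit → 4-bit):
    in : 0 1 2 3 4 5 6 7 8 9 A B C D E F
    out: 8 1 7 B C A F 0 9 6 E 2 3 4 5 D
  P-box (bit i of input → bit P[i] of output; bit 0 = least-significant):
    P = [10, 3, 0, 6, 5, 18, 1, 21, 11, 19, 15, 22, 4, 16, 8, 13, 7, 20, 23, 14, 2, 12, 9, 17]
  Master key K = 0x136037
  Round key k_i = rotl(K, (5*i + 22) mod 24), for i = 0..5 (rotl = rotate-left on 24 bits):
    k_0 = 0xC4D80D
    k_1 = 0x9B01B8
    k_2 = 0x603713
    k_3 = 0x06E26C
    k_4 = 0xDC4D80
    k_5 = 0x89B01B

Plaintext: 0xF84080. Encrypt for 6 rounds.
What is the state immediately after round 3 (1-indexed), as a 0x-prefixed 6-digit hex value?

0x2B5B7B

s_0 = plaintext = 0xF84080
s_1 = Round(s_0, k_0) = 0xA6BBE9
s_2 = Round(s_1, k_1) = 0x005313
s_3 = Round(s_2, k_2) = 0x2B5B7B
s_4 = Round(s_3, k_3) = 0x1FD060
s_5 = Round(s_4, k_4) = 0x380C66
s_6 = Round(s_5, k_5) = 0xA7CCF4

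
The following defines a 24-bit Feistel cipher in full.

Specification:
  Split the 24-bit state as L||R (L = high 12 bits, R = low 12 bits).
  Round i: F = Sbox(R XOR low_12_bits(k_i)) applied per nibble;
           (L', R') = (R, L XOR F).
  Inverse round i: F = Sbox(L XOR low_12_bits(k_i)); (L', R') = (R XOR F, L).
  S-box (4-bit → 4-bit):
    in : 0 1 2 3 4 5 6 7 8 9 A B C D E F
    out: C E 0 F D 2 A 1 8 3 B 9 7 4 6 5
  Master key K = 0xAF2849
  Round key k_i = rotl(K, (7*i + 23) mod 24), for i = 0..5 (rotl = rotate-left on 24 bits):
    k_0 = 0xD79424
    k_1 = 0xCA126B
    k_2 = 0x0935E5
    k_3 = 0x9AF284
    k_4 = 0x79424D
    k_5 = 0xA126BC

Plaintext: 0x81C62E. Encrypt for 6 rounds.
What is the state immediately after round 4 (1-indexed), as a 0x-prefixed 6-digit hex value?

0x0F0DA4

s_0 = plaintext = 0x81C62E
s_1 = Round(s_0, k_0) = 0x62E8D7
s_2 = Round(s_1, k_1) = 0x8D7DB9
s_3 = Round(s_2, k_2) = 0xDB90F0
s_4 = Round(s_3, k_3) = 0x0F0DA4
s_5 = Round(s_4, k_4) = 0xDA4593
s_6 = Round(s_5, k_5) = 0x5932A1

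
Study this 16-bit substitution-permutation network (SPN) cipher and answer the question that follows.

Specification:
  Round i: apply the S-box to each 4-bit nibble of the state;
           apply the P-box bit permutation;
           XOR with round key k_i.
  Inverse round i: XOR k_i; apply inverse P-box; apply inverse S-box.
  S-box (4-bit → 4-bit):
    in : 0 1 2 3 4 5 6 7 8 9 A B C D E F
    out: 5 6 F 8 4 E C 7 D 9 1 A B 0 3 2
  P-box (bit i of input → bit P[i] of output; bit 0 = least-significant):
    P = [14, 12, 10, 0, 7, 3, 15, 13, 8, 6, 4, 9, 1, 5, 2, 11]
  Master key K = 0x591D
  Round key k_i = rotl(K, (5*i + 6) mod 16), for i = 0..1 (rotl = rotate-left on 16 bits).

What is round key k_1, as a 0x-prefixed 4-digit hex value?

K = 0x591D
k_0 = rotl(K, (5*0+6) mod 16) = rotl(K, 6) = 0x4756
k_1 = rotl(K, (5*1+6) mod 16) = rotl(K, 11) = 0xEAC8

0xEAC8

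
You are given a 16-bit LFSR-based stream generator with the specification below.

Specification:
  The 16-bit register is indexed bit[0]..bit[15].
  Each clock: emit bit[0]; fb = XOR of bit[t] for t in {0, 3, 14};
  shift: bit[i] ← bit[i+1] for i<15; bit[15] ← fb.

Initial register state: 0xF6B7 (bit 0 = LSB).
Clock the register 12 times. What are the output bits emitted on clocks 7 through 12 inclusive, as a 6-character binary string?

reg_0 = 0xF6B7
clock 1: out=1, reg = 0x7B5B
clock 2: out=1, reg = 0xBDAD
clock 3: out=1, reg = 0x5ED6
clock 4: out=0, reg = 0xAF6B
clock 5: out=1, reg = 0x57B5
clock 6: out=1, reg = 0x2BDA
clock 7: out=0, reg = 0x95ED
clock 8: out=1, reg = 0x4AF6
clock 9: out=0, reg = 0xA57B
clock 10: out=1, reg = 0x52BD
clock 11: out=1, reg = 0xA95E
clock 12: out=0, reg = 0xD4AF

010110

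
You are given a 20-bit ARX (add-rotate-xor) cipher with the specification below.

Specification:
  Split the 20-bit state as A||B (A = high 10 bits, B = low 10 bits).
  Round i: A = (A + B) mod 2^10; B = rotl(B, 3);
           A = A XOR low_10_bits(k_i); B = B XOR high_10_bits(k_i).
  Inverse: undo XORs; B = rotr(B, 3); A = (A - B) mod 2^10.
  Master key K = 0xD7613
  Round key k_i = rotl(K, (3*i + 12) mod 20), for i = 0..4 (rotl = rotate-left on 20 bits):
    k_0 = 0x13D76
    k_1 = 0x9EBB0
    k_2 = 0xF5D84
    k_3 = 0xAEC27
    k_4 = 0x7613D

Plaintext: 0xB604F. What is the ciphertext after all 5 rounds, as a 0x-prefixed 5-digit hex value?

s_0 = plaintext = 0xB604F
s_1 = Round(s_0, k_0) = 0x94637
s_2 = Round(s_1, k_1) = 0xCE3C6
s_3 = Round(s_2, k_2) = 0xDE9E0
s_4 = Round(s_3, k_3) = 0x5F5B8
s_5 = Round(s_4, k_4) = 0x8201B

0x8201B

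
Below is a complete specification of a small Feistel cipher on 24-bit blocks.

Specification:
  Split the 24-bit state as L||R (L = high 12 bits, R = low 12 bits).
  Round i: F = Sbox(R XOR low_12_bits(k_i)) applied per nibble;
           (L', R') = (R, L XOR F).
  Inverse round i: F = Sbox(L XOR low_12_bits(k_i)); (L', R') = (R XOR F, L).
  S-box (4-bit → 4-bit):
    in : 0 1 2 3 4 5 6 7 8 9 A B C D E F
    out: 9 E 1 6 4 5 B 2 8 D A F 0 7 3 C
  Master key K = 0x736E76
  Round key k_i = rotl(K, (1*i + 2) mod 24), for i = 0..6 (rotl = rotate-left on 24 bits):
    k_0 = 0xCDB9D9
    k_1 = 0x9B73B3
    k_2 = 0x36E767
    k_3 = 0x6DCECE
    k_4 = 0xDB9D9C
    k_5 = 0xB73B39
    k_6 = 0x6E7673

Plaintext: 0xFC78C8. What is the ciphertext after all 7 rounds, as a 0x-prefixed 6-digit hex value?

0xEEEE57

s_0 = plaintext = 0xFC78C8
s_1 = Round(s_0, k_0) = 0x8C8129
s_2 = Round(s_1, k_1) = 0x129912
s_3 = Round(s_2, k_2) = 0x91220C
s_4 = Round(s_3, k_3) = 0x20C913
s_5 = Round(s_4, k_4) = 0x913680
s_6 = Round(s_5, k_5) = 0x680EEE
s_7 = Round(s_6, k_6) = 0xEEEE57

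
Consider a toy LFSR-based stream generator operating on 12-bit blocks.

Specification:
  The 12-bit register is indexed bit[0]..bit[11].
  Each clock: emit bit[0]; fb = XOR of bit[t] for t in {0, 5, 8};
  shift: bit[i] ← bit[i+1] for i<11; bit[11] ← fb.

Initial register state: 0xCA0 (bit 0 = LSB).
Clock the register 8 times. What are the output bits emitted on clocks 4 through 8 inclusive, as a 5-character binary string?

00101

reg_0 = 0xCA0
clock 1: out=0, reg = 0xE50
clock 2: out=0, reg = 0x728
clock 3: out=0, reg = 0x394
clock 4: out=0, reg = 0x9CA
clock 5: out=0, reg = 0xCE5
clock 6: out=1, reg = 0x672
clock 7: out=0, reg = 0xB39
clock 8: out=1, reg = 0xD9C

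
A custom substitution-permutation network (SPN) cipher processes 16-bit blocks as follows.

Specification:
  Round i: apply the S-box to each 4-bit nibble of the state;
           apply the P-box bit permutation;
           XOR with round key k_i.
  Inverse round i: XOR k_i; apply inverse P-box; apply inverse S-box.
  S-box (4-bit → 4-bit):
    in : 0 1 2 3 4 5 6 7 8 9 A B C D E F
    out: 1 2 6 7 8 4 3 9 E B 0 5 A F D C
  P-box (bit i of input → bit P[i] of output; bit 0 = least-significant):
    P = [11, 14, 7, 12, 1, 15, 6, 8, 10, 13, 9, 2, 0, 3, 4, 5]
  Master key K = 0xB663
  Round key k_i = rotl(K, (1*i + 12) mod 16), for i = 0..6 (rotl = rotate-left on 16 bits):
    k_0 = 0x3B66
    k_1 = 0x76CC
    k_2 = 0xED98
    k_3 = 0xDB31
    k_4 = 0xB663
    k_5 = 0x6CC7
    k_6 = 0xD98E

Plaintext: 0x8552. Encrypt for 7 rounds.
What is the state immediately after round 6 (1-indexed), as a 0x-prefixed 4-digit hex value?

0xD42C

s_0 = plaintext = 0x8552
s_1 = Round(s_0, k_0) = 0x799E
s_2 = Round(s_1, k_1) = 0xCB6B
s_3 = Round(s_2, k_2) = 0x6332
s_4 = Round(s_3, k_3) = 0x3DFA
s_5 = Round(s_4, k_4) = 0x913E
s_6 = Round(s_5, k_5) = 0xD42C
s_7 = Round(s_6, k_6) = 0x09F3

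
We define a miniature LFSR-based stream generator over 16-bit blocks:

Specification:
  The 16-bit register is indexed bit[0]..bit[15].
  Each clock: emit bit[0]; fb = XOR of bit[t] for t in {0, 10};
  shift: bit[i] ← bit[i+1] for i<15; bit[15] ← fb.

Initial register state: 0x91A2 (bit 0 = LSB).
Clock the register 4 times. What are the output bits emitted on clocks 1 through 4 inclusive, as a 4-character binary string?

0100

reg_0 = 0x91A2
clock 1: out=0, reg = 0x48D1
clock 2: out=1, reg = 0xA468
clock 3: out=0, reg = 0xD234
clock 4: out=0, reg = 0x691A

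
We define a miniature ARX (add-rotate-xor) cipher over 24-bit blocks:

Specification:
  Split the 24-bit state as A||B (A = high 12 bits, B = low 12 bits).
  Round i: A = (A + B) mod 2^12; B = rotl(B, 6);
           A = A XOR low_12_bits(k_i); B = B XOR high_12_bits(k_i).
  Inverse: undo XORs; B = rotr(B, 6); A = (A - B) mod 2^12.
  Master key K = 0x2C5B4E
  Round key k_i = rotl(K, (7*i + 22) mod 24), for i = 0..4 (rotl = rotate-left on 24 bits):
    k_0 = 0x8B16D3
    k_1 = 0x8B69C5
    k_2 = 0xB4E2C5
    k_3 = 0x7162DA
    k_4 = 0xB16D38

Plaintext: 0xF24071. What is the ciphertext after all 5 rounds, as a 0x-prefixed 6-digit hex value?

s_0 = plaintext = 0xF24071
s_1 = Round(s_0, k_0) = 0x9464F0
s_2 = Round(s_1, k_1) = 0x7F34A5
s_3 = Round(s_2, k_2) = 0xE5D21C
s_4 = Round(s_3, k_3) = 0x2A301E
s_5 = Round(s_4, k_4) = 0xFF9C96

0xFF9C96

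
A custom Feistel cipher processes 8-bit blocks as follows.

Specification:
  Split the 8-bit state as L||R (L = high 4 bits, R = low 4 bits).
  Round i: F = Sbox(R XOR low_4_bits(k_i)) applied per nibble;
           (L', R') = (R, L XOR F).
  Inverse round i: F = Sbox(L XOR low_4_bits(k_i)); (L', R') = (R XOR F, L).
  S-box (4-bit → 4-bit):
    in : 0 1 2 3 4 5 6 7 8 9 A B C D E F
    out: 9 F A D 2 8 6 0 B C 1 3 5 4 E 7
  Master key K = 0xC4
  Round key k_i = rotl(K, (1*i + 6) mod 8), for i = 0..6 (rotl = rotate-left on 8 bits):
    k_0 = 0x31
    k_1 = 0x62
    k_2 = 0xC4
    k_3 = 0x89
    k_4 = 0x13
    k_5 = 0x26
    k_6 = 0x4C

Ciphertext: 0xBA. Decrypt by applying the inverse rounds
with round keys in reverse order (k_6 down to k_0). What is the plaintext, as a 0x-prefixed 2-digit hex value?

s_0 = ciphertext = 0xBA
s_1 = InvRound(s_0, k_6) = 0xAB
s_2 = InvRound(s_1, k_5) = 0xEA
s_3 = InvRound(s_2, k_4) = 0xEE
s_4 = InvRound(s_3, k_3) = 0xEE
s_5 = InvRound(s_4, k_2) = 0xFE
s_6 = InvRound(s_5, k_1) = 0xAF
s_7 = InvRound(s_6, k_0) = 0xCA

0xCA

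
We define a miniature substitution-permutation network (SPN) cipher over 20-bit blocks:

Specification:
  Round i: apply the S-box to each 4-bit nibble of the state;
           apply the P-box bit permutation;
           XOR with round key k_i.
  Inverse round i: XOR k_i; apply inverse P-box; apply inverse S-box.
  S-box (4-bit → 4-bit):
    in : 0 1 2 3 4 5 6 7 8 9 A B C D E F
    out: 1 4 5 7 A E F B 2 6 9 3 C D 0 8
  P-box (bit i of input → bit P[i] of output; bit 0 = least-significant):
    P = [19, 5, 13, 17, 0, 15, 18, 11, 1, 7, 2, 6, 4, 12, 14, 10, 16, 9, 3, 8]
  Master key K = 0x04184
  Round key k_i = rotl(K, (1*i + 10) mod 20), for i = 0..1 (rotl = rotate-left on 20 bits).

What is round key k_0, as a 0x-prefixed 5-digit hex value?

0x61010

K = 0x04184
k_0 = rotl(K, (1*0+10) mod 20) = rotl(K, 10) = 0x61010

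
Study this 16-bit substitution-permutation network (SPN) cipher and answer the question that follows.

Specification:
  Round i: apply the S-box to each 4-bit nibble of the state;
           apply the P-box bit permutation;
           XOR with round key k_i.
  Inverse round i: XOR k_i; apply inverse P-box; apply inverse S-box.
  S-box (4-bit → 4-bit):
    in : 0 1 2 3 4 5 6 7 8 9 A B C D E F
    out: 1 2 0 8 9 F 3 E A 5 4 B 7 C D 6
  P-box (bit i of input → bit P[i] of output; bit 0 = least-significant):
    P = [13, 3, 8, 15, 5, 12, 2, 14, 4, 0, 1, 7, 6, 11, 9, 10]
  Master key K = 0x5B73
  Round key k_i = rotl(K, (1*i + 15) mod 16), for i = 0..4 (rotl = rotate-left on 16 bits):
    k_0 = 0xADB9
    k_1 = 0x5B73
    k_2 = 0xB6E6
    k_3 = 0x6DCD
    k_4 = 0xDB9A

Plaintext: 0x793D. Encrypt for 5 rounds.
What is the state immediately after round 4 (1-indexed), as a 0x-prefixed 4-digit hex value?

0xD66F

s_0 = plaintext = 0x793D
s_1 = Round(s_0, k_0) = 0x62AB
s_2 = Round(s_1, k_1) = 0xF33F
s_3 = Round(s_2, k_2) = 0xFD6E
s_4 = Round(s_3, k_3) = 0xD66F
s_5 = Round(s_4, k_4) = 0xCCA3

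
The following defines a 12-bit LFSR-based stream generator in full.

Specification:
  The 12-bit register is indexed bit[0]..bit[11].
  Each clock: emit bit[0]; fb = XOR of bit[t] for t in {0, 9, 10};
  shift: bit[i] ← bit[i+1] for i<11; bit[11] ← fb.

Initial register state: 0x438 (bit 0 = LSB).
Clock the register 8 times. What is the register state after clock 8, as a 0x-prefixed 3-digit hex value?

reg_0 = 0x438
clock 1: out=0, reg = 0xA1C
clock 2: out=0, reg = 0xD0E
clock 3: out=0, reg = 0xE87
clock 4: out=1, reg = 0xF43
clock 5: out=1, reg = 0xFA1
clock 6: out=1, reg = 0xFD0
clock 7: out=0, reg = 0x7E8
clock 8: out=0, reg = 0x3F4

0x3F4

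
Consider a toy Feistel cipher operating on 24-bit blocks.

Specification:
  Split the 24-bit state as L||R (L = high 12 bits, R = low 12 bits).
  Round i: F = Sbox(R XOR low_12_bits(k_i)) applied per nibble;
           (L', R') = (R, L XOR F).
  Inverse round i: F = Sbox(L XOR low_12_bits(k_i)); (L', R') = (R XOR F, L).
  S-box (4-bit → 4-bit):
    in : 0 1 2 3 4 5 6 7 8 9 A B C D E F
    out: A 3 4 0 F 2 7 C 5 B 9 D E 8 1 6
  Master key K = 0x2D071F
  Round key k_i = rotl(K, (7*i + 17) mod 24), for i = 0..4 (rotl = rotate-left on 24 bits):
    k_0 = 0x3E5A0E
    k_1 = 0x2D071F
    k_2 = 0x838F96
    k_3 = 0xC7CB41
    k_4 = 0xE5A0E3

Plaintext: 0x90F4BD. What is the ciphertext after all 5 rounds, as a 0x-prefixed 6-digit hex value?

0xF9F6F2

s_0 = plaintext = 0x90F4BD
s_1 = Round(s_0, k_0) = 0x4BD8DF
s_2 = Round(s_1, k_1) = 0x8DF257
s_3 = Round(s_2, k_2) = 0x25703C
s_4 = Round(s_3, k_3) = 0x03CF9F
s_5 = Round(s_4, k_4) = 0xF9F6F2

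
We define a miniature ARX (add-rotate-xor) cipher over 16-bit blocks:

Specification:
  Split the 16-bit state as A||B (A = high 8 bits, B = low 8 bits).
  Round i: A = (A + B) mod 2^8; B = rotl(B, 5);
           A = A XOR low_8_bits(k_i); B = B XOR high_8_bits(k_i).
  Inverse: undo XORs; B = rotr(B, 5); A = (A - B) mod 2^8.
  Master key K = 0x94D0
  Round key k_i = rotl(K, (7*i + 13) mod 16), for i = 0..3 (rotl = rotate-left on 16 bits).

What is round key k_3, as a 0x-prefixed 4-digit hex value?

K = 0x94D0
k_0 = rotl(K, (7*0+13) mod 16) = rotl(K, 13) = 0x129A
k_1 = rotl(K, (7*1+13) mod 16) = rotl(K, 4) = 0x4D09
k_2 = rotl(K, (7*2+13) mod 16) = rotl(K, 11) = 0x84A6
k_3 = rotl(K, (7*3+13) mod 16) = rotl(K, 2) = 0x5342

0x5342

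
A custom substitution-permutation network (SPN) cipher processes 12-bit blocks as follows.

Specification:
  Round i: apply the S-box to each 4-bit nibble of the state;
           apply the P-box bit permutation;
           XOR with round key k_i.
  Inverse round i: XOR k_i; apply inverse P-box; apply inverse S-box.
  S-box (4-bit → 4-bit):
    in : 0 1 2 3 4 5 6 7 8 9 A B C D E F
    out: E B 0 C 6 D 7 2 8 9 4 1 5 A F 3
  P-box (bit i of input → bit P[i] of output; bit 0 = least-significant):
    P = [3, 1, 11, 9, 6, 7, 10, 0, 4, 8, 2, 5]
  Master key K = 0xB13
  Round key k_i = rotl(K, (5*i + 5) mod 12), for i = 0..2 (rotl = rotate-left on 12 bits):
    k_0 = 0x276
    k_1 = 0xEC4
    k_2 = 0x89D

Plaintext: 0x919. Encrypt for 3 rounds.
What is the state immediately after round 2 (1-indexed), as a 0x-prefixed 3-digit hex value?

s_0 = plaintext = 0x919
s_1 = Round(s_0, k_0) = 0x08F
s_2 = Round(s_1, k_1) = 0xFEB
s_3 = Round(s_2, k_2) = 0xD44

0xFEB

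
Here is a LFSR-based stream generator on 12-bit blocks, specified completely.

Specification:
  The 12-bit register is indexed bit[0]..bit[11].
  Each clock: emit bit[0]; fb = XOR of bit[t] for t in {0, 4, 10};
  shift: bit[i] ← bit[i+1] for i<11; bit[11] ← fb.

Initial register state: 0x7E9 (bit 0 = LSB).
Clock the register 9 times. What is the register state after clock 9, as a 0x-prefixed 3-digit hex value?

0x973

reg_0 = 0x7E9
clock 1: out=1, reg = 0x3F4
clock 2: out=0, reg = 0x9FA
clock 3: out=0, reg = 0xCFD
clock 4: out=1, reg = 0xE7E
clock 5: out=0, reg = 0x73F
clock 6: out=1, reg = 0xB9F
clock 7: out=1, reg = 0x5CF
clock 8: out=1, reg = 0x2E7
clock 9: out=1, reg = 0x973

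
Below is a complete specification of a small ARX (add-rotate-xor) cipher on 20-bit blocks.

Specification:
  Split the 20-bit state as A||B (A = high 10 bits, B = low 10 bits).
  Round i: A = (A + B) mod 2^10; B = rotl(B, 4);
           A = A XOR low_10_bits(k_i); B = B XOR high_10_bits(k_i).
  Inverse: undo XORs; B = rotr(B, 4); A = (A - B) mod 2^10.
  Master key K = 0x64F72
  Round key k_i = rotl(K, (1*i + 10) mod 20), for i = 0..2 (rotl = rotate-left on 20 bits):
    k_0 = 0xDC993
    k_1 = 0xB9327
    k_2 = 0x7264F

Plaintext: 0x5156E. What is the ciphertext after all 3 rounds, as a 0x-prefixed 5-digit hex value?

0x5B4E7

s_0 = plaintext = 0x5156E
s_1 = Round(s_0, k_0) = 0xC8197
s_2 = Round(s_1, k_1) = 0xE4392
s_3 = Round(s_2, k_2) = 0x5B4E7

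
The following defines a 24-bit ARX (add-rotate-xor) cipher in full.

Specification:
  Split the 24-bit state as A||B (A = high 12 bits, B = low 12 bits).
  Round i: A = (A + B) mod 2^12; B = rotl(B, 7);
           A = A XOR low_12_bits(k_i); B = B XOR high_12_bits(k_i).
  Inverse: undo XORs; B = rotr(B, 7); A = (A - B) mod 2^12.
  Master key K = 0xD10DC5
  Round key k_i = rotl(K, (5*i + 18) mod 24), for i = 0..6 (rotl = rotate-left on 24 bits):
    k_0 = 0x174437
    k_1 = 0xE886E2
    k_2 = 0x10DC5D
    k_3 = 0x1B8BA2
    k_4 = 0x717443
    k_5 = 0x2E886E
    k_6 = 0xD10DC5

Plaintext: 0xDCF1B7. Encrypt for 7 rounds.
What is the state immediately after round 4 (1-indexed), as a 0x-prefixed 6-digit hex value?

0x63BE4C

s_0 = plaintext = 0xDCF1B7
s_1 = Round(s_0, k_0) = 0xBB1AF9
s_2 = Round(s_1, k_1) = 0x04825F
s_3 = Round(s_2, k_2) = 0xEFAE9F
s_4 = Round(s_3, k_3) = 0x63BE4C
s_5 = Round(s_4, k_4) = 0x0C4165
s_6 = Round(s_5, k_5) = 0xA47063
s_7 = Round(s_6, k_6) = 0x76FC93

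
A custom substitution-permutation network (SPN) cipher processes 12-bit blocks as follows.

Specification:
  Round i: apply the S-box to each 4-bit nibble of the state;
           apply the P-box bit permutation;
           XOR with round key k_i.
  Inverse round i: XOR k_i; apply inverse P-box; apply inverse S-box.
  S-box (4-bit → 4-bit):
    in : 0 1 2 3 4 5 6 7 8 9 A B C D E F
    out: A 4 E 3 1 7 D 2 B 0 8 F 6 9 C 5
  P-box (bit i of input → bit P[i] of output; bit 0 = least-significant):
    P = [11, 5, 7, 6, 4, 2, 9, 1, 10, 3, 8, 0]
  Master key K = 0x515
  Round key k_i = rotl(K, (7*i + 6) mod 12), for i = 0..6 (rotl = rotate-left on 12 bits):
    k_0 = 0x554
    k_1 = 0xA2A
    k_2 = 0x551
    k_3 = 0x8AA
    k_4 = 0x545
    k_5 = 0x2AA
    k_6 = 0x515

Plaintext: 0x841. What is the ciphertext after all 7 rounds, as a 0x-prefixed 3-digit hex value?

s_0 = plaintext = 0x841
s_1 = Round(s_0, k_0) = 0x1CD
s_2 = Round(s_1, k_1) = 0x16E
s_3 = Round(s_2, k_2) = 0x683
s_4 = Round(s_3, k_3) = 0x59D
s_5 = Round(s_4, k_4) = 0x80D
s_6 = Round(s_5, k_5) = 0xEE5
s_7 = Round(s_6, k_6) = 0xEB6

0xEB6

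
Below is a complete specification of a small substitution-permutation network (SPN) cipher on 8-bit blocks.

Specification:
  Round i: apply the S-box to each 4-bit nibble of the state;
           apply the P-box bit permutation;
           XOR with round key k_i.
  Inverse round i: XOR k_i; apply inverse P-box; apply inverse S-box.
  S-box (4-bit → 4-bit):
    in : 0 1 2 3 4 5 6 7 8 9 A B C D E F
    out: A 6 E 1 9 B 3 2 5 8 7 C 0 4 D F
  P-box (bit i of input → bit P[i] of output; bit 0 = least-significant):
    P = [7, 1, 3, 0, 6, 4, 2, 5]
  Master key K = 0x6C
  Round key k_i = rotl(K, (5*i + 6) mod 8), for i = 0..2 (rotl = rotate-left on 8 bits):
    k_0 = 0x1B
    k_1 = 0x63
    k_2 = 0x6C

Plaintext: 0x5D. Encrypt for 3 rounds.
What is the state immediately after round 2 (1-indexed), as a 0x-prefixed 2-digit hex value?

0xB3

s_0 = plaintext = 0x5D
s_1 = Round(s_0, k_0) = 0x63
s_2 = Round(s_1, k_1) = 0xB3
s_3 = Round(s_2, k_2) = 0xC8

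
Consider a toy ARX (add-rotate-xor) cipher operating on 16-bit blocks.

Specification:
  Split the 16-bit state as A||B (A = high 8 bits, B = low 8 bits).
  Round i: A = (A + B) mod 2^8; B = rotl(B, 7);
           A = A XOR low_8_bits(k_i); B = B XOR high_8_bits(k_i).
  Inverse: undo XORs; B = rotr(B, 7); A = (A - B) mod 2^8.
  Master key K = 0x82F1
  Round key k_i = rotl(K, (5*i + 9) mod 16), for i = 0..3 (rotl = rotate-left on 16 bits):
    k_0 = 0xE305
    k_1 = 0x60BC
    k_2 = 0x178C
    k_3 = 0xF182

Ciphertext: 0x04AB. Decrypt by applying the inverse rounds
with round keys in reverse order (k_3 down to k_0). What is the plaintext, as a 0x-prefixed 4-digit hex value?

0xFD5B

s_0 = ciphertext = 0x04AB
s_1 = InvRound(s_0, k_3) = 0xD2B4
s_2 = InvRound(s_1, k_2) = 0x1747
s_3 = InvRound(s_2, k_1) = 0x5D4E
s_4 = InvRound(s_3, k_0) = 0xFD5B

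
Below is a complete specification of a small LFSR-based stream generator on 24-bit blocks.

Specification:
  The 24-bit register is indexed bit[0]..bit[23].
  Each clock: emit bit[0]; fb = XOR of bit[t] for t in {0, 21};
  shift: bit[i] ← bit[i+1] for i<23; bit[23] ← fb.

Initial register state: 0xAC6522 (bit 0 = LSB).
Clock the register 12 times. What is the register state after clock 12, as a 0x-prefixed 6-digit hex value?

reg_0 = 0xAC6522
clock 1: out=0, reg = 0xD63291
clock 2: out=1, reg = 0xEB1948
clock 3: out=0, reg = 0xF58CA4
clock 4: out=0, reg = 0xFAC652
clock 5: out=0, reg = 0xFD6329
clock 6: out=1, reg = 0x7EB194
clock 7: out=0, reg = 0xBF58CA
clock 8: out=0, reg = 0xDFAC65
clock 9: out=1, reg = 0xEFD632
clock 10: out=0, reg = 0xF7EB19
clock 11: out=1, reg = 0x7BF58C
clock 12: out=0, reg = 0xBDFAC6

0xBDFAC6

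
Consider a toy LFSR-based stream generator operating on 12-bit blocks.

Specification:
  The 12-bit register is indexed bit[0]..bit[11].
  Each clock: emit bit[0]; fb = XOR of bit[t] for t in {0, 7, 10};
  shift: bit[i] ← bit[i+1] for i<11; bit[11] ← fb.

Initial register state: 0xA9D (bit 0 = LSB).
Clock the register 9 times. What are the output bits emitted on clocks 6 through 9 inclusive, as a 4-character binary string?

reg_0 = 0xA9D
clock 1: out=1, reg = 0x54E
clock 2: out=0, reg = 0xAA7
clock 3: out=1, reg = 0x553
clock 4: out=1, reg = 0x2A9
clock 5: out=1, reg = 0x154
clock 6: out=0, reg = 0x0AA
clock 7: out=0, reg = 0x855
clock 8: out=1, reg = 0xC2A
clock 9: out=0, reg = 0xE15

0010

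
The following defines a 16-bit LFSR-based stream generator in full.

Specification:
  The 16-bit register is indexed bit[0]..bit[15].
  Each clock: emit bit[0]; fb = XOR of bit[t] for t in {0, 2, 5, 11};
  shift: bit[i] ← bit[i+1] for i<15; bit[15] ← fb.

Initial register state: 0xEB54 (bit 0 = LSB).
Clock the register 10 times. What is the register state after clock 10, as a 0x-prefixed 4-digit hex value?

reg_0 = 0xEB54
clock 1: out=0, reg = 0x75AA
clock 2: out=0, reg = 0xBAD5
clock 3: out=1, reg = 0xDD6A
clock 4: out=0, reg = 0x6EB5
clock 5: out=1, reg = 0x375A
clock 6: out=0, reg = 0x1BAD
clock 7: out=1, reg = 0x0DD6
clock 8: out=0, reg = 0x06EB
clock 9: out=1, reg = 0x0375
clock 10: out=1, reg = 0x81BA

0x81BA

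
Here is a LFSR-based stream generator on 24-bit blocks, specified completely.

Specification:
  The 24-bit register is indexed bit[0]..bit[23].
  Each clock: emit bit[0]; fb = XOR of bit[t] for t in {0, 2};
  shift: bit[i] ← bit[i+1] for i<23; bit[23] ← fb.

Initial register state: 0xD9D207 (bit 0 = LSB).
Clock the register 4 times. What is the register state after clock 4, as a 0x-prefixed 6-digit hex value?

reg_0 = 0xD9D207
clock 1: out=1, reg = 0x6CE903
clock 2: out=1, reg = 0xB67481
clock 3: out=1, reg = 0xDB3A40
clock 4: out=0, reg = 0x6D9D20

0x6D9D20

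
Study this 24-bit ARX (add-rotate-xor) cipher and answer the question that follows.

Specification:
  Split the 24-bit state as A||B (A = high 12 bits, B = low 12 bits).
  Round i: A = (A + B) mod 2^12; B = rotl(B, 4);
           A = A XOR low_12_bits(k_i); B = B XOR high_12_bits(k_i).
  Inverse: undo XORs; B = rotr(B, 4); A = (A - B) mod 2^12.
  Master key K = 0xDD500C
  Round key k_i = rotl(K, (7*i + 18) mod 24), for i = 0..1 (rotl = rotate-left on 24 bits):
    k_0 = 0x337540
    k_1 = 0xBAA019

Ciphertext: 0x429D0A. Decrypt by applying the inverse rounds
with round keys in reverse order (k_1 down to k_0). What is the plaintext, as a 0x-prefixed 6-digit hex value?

0x951D35

s_0 = ciphertext = 0x429D0A
s_1 = InvRound(s_0, k_1) = 0x3C606A
s_2 = InvRound(s_1, k_0) = 0x951D35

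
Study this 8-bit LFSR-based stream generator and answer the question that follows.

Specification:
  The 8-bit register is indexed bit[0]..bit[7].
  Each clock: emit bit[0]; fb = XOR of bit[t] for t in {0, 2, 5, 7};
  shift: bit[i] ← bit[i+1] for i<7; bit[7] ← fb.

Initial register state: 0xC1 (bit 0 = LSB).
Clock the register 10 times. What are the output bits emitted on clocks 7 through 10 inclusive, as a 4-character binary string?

reg_0 = 0xC1
clock 1: out=1, reg = 0x60
clock 2: out=0, reg = 0xB0
clock 3: out=0, reg = 0x58
clock 4: out=0, reg = 0x2C
clock 5: out=0, reg = 0x16
clock 6: out=0, reg = 0x8B
clock 7: out=1, reg = 0x45
clock 8: out=1, reg = 0x22
clock 9: out=0, reg = 0x91
clock 10: out=1, reg = 0x48

1101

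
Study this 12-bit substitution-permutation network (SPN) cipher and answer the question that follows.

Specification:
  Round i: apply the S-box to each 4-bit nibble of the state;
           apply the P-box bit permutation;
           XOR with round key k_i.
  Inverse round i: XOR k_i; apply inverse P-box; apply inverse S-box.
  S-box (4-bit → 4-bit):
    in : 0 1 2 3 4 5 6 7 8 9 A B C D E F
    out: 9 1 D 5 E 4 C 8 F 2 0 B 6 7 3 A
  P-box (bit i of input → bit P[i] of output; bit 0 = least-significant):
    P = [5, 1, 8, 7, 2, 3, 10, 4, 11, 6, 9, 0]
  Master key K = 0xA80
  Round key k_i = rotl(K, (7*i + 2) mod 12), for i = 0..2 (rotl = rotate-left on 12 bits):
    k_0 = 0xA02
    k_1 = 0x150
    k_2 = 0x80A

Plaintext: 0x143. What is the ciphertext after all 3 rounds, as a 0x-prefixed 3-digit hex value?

0xF0A

s_0 = plaintext = 0x143
s_1 = Round(s_0, k_0) = 0x73A
s_2 = Round(s_1, k_1) = 0x555
s_3 = Round(s_2, k_2) = 0xF0A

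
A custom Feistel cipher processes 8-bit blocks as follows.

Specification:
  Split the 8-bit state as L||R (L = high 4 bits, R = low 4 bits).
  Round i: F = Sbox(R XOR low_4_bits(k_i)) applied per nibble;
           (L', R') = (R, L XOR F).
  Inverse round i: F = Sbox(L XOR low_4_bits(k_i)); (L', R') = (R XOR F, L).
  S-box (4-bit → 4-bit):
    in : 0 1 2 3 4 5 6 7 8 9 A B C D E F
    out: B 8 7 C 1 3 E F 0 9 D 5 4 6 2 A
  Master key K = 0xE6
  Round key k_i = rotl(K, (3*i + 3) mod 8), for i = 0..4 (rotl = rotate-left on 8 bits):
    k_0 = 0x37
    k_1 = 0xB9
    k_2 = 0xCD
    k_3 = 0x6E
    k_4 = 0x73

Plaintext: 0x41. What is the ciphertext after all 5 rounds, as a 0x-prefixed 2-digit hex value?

0x70

s_0 = plaintext = 0x41
s_1 = Round(s_0, k_0) = 0x1A
s_2 = Round(s_1, k_1) = 0xAD
s_3 = Round(s_2, k_2) = 0xD1
s_4 = Round(s_3, k_3) = 0x17
s_5 = Round(s_4, k_4) = 0x70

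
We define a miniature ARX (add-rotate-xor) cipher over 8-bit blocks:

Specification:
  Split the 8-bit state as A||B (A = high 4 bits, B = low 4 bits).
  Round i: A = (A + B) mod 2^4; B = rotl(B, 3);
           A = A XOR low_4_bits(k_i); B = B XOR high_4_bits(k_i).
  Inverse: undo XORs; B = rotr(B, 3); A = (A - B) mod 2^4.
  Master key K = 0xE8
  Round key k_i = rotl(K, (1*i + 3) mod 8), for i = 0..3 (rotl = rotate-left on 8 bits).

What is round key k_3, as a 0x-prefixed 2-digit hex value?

0x3A

K = 0xE8
k_0 = rotl(K, (1*0+3) mod 8) = rotl(K, 3) = 0x47
k_1 = rotl(K, (1*1+3) mod 8) = rotl(K, 4) = 0x8E
k_2 = rotl(K, (1*2+3) mod 8) = rotl(K, 5) = 0x1D
k_3 = rotl(K, (1*3+3) mod 8) = rotl(K, 6) = 0x3A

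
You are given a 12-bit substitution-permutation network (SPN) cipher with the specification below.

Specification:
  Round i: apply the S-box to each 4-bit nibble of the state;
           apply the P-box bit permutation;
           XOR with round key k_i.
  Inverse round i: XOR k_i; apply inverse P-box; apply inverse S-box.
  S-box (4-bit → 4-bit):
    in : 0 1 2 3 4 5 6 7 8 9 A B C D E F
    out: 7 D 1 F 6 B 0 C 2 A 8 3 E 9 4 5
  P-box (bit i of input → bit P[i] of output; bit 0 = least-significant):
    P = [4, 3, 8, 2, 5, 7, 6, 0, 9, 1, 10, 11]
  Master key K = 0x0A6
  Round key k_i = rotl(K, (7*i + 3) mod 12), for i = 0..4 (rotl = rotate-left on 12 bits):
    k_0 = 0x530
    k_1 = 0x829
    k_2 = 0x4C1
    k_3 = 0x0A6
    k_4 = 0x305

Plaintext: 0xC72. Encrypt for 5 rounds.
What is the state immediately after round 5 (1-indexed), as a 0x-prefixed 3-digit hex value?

0xC8B

s_0 = plaintext = 0xC72
s_1 = Round(s_0, k_0) = 0x963
s_2 = Round(s_1, k_1) = 0x137
s_3 = Round(s_2, k_2) = 0xB24
s_4 = Round(s_3, k_3) = 0x38C
s_5 = Round(s_4, k_4) = 0xC8B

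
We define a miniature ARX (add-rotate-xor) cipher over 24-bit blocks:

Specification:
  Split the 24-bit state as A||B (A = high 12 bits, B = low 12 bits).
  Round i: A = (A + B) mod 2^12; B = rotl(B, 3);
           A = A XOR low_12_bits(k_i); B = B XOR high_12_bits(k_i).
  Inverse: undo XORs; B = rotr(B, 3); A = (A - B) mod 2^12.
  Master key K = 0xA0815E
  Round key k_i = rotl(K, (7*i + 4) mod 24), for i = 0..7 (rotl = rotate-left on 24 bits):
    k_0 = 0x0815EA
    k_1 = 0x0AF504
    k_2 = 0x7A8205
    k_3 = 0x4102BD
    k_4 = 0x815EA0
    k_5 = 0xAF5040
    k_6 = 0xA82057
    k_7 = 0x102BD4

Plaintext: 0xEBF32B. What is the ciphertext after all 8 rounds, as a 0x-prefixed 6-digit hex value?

0xFAC0D4

s_0 = plaintext = 0xEBF32B
s_1 = Round(s_0, k_0) = 0x4009D8
s_2 = Round(s_1, k_1) = 0x8DCE6B
s_3 = Round(s_2, k_2) = 0x5424F7
s_4 = Round(s_3, k_3) = 0x8843AA
s_5 = Round(s_4, k_4) = 0x28E544
s_6 = Round(s_5, k_5) = 0x7920D7
s_7 = Round(s_6, k_6) = 0x83EC3A
s_8 = Round(s_7, k_7) = 0xFAC0D4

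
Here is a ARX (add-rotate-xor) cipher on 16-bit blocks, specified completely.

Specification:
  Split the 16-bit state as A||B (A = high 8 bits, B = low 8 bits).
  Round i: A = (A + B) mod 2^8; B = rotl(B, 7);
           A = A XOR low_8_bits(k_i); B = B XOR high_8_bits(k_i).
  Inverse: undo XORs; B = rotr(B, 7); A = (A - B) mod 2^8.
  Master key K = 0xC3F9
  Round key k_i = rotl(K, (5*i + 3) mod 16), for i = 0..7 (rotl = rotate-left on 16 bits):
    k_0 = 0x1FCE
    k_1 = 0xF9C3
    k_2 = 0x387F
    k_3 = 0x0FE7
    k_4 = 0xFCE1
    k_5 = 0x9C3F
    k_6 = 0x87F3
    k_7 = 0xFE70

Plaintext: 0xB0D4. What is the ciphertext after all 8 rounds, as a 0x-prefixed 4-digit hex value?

0x45B9

s_0 = plaintext = 0xB0D4
s_1 = Round(s_0, k_0) = 0x4A75
s_2 = Round(s_1, k_1) = 0x7C43
s_3 = Round(s_2, k_2) = 0xC099
s_4 = Round(s_3, k_3) = 0xBEC3
s_5 = Round(s_4, k_4) = 0x601D
s_6 = Round(s_5, k_5) = 0x4212
s_7 = Round(s_6, k_6) = 0xA78E
s_8 = Round(s_7, k_7) = 0x45B9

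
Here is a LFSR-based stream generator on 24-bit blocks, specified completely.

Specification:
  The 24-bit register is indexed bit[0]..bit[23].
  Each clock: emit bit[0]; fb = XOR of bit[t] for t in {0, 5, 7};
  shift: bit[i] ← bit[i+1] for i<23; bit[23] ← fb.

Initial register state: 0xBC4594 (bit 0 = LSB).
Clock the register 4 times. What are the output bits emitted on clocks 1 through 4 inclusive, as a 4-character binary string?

reg_0 = 0xBC4594
clock 1: out=0, reg = 0xDE22CA
clock 2: out=0, reg = 0xEF1165
clock 3: out=1, reg = 0x7788B2
clock 4: out=0, reg = 0x3BC459

0010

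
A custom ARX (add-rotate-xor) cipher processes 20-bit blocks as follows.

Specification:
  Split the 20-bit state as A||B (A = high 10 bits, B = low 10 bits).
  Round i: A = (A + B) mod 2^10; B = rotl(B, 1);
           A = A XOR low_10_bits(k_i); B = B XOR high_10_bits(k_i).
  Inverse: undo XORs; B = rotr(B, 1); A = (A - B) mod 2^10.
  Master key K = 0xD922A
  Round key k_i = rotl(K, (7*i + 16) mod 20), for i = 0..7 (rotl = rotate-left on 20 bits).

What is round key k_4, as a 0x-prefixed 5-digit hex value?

0x922AD

K = 0xD922A
k_0 = rotl(K, (7*0+16) mod 20) = rotl(K, 16) = 0xAD922
k_1 = rotl(K, (7*1+16) mod 20) = rotl(K, 3) = 0xC9156
k_2 = rotl(K, (7*2+16) mod 20) = rotl(K, 10) = 0x8AB64
k_3 = rotl(K, (7*3+16) mod 20) = rotl(K, 17) = 0x5B245
k_4 = rotl(K, (7*4+16) mod 20) = rotl(K, 4) = 0x922AD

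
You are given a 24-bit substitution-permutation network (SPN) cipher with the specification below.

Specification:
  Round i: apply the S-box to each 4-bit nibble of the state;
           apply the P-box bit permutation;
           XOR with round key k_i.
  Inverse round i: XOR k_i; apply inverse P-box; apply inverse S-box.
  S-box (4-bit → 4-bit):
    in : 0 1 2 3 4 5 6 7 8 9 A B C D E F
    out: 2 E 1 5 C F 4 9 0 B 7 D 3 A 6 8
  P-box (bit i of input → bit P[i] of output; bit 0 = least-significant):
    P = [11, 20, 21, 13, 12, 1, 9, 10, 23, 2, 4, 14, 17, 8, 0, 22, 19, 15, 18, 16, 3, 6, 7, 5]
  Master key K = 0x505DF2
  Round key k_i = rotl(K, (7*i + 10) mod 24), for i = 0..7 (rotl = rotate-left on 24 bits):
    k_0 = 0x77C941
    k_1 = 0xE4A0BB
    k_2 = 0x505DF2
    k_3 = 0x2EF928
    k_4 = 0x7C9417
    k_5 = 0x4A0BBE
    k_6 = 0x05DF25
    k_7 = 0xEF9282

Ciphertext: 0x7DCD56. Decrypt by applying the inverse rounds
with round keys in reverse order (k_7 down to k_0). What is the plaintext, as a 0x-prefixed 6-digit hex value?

0xE0C467

s_0 = ciphertext = 0x7DCD56
s_1 = InvRound(s_0, k_7) = 0xE8C5BC
s_2 = InvRound(s_1, k_6) = 0x3B4333
s_3 = InvRound(s_2, k_5) = 0x3F4D8A
s_4 = InvRound(s_3, k_4) = 0x3D5122
s_5 = InvRound(s_4, k_3) = 0x2D2809
s_6 = InvRound(s_5, k_2) = 0x5B1491
s_7 = InvRound(s_6, k_1) = 0x752291
s_8 = InvRound(s_7, k_0) = 0xE0C467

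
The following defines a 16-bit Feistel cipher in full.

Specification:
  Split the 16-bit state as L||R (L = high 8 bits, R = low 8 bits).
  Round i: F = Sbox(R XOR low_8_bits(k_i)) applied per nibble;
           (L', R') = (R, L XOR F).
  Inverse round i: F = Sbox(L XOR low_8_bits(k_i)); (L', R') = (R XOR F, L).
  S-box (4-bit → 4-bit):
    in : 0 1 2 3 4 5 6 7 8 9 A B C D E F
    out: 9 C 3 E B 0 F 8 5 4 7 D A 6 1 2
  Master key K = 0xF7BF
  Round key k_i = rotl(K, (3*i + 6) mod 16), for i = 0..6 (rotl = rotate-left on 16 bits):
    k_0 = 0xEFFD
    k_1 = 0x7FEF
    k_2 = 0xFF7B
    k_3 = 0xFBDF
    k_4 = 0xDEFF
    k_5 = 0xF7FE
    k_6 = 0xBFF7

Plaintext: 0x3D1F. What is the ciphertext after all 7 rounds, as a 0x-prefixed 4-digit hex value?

0x1E27

s_0 = plaintext = 0x3D1F
s_1 = Round(s_0, k_0) = 0x1F2E
s_2 = Round(s_1, k_1) = 0x2EB3
s_3 = Round(s_2, k_2) = 0xB38B
s_4 = Round(s_3, k_3) = 0x8BB8
s_5 = Round(s_4, k_4) = 0xB833
s_6 = Round(s_5, k_5) = 0x331E
s_7 = Round(s_6, k_6) = 0x1E27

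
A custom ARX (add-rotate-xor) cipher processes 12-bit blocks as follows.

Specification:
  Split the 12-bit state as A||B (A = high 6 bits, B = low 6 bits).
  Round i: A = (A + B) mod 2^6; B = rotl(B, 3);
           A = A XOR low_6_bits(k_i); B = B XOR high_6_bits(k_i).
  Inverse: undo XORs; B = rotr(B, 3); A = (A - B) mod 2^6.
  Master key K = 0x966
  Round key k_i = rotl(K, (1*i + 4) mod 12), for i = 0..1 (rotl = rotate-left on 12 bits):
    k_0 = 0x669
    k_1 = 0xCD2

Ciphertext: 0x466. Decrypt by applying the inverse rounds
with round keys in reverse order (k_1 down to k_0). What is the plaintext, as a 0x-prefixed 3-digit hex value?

0x49E

s_0 = ciphertext = 0x466
s_1 = InvRound(s_0, k_1) = 0x66A
s_2 = InvRound(s_1, k_0) = 0x49E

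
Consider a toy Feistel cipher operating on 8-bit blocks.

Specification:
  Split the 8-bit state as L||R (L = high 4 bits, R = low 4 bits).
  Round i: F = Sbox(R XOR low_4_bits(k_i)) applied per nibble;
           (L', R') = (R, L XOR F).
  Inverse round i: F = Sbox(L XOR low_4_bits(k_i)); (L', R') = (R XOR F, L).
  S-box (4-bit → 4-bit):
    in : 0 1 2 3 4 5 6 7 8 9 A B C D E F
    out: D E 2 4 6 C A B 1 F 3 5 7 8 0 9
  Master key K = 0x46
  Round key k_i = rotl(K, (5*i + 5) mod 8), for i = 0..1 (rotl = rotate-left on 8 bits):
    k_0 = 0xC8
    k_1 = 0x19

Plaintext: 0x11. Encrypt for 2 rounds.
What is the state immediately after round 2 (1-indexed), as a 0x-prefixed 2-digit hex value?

s_0 = plaintext = 0x11
s_1 = Round(s_0, k_0) = 0x1E
s_2 = Round(s_1, k_1) = 0xEA

0xEA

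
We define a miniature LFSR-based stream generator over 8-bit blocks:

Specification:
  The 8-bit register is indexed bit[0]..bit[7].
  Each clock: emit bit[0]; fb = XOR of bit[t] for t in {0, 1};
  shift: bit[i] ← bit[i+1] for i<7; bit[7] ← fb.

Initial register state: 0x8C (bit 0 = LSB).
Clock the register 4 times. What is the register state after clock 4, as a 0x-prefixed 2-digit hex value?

reg_0 = 0x8C
clock 1: out=0, reg = 0x46
clock 2: out=0, reg = 0xA3
clock 3: out=1, reg = 0x51
clock 4: out=1, reg = 0xA8

0xA8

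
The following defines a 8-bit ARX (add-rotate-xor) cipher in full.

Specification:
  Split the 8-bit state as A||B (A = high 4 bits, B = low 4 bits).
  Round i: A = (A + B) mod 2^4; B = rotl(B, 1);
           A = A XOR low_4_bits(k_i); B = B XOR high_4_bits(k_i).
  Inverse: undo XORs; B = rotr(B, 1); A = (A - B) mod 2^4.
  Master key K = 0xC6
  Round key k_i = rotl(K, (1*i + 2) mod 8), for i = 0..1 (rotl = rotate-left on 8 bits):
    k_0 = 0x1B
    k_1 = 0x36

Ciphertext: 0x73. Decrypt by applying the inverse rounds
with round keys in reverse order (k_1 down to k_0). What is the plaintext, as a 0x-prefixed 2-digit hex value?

s_0 = ciphertext = 0x73
s_1 = InvRound(s_0, k_1) = 0x10
s_2 = InvRound(s_1, k_0) = 0x28

0x28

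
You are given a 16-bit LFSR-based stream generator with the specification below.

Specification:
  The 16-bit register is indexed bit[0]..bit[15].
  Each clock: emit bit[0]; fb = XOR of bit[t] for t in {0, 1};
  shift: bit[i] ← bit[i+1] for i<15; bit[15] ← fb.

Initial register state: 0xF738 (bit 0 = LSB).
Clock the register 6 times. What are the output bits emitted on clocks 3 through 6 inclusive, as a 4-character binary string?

reg_0 = 0xF738
clock 1: out=0, reg = 0x7B9C
clock 2: out=0, reg = 0x3DCE
clock 3: out=0, reg = 0x9EE7
clock 4: out=1, reg = 0x4F73
clock 5: out=1, reg = 0x27B9
clock 6: out=1, reg = 0x93DC

0111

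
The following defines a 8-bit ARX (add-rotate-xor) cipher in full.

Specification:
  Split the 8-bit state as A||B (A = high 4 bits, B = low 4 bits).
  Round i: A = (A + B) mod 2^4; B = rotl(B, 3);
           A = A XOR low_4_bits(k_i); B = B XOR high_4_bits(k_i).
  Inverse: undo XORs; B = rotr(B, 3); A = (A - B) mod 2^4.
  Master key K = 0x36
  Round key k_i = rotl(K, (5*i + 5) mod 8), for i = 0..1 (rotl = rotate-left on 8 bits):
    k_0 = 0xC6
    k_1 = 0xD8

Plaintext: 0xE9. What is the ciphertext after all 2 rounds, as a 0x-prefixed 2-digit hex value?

s_0 = plaintext = 0xE9
s_1 = Round(s_0, k_0) = 0x10
s_2 = Round(s_1, k_1) = 0x9D

0x9D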